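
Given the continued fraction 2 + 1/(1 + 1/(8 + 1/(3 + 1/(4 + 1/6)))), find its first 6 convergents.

Using the convergent recurrence p_i = a_i*p_{i-1} + p_{i-2}, q_i = a_i*q_{i-1} + q_{i-2} with p_{-2}=0, p_{-1}=1, q_{-2}=1, q_{-1}=0:
  i=0: a_0=2, p_0 = 2*1 + 0 = 2, q_0 = 2*0 + 1 = 1.
  i=1: a_1=1, p_1 = 1*2 + 1 = 3, q_1 = 1*1 + 0 = 1.
  i=2: a_2=8, p_2 = 8*3 + 2 = 26, q_2 = 8*1 + 1 = 9.
  i=3: a_3=3, p_3 = 3*26 + 3 = 81, q_3 = 3*9 + 1 = 28.
  i=4: a_4=4, p_4 = 4*81 + 26 = 350, q_4 = 4*28 + 9 = 121.
  i=5: a_5=6, p_5 = 6*350 + 81 = 2181, q_5 = 6*121 + 28 = 754.

2/1, 3/1, 26/9, 81/28, 350/121, 2181/754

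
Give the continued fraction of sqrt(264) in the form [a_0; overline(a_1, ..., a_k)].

[16; overline(4, 32)]

Write x_i = (sqrt(264) + m_i)/d_i with (m_0, d_0) = (0, 1). a_0 = floor(sqrt(264)) = 16, since 16^2 = 256 <= 264 < 289 = 17^2.
Iterate m_{i+1} = d_i*a_i - m_i, d_{i+1} = (264 - m_{i+1}^2)/d_i, a_{i+1} = floor((a_0 + m_{i+1})/d_{i+1}):
  m_1 = 1*16 - 0 = 16, d_1 = (264 - 16^2)/1 = 8/1 = 8, a_1 = floor((16 + 16)/8) = 4.
  m_2 = 8*4 - 16 = 16, d_2 = (264 - 16^2)/8 = 8/8 = 1, a_2 = floor((16 + 16)/1) = 32.
  m_3 = 1*32 - 16 = 16, d_3 = (264 - 16^2)/1 = 8/1 = 8: (m_3, d_3) = (m_1, d_1) = (16, 8), so from here the quotients repeat a_1, a_2; the period length is 2.
Hence the expansion of sqrt(264) is a_0 = 16 followed by the repeating block 4, 32 (period 2).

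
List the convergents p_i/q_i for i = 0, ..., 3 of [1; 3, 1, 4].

1/1, 4/3, 5/4, 24/19

Using the convergent recurrence p_i = a_i*p_{i-1} + p_{i-2}, q_i = a_i*q_{i-1} + q_{i-2} with p_{-2}=0, p_{-1}=1, q_{-2}=1, q_{-1}=0:
  i=0: a_0=1, p_0 = 1*1 + 0 = 1, q_0 = 1*0 + 1 = 1.
  i=1: a_1=3, p_1 = 3*1 + 1 = 4, q_1 = 3*1 + 0 = 3.
  i=2: a_2=1, p_2 = 1*4 + 1 = 5, q_2 = 1*3 + 1 = 4.
  i=3: a_3=4, p_3 = 4*5 + 4 = 24, q_3 = 4*4 + 3 = 19.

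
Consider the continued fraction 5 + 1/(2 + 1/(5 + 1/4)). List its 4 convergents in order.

Using the convergent recurrence p_i = a_i*p_{i-1} + p_{i-2}, q_i = a_i*q_{i-1} + q_{i-2} with p_{-2}=0, p_{-1}=1, q_{-2}=1, q_{-1}=0:
  i=0: a_0=5, p_0 = 5*1 + 0 = 5, q_0 = 5*0 + 1 = 1.
  i=1: a_1=2, p_1 = 2*5 + 1 = 11, q_1 = 2*1 + 0 = 2.
  i=2: a_2=5, p_2 = 5*11 + 5 = 60, q_2 = 5*2 + 1 = 11.
  i=3: a_3=4, p_3 = 4*60 + 11 = 251, q_3 = 4*11 + 2 = 46.

5/1, 11/2, 60/11, 251/46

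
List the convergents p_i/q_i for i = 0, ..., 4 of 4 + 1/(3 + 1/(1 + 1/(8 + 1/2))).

4/1, 13/3, 17/4, 149/35, 315/74

Using the convergent recurrence p_i = a_i*p_{i-1} + p_{i-2}, q_i = a_i*q_{i-1} + q_{i-2} with p_{-2}=0, p_{-1}=1, q_{-2}=1, q_{-1}=0:
  i=0: a_0=4, p_0 = 4*1 + 0 = 4, q_0 = 4*0 + 1 = 1.
  i=1: a_1=3, p_1 = 3*4 + 1 = 13, q_1 = 3*1 + 0 = 3.
  i=2: a_2=1, p_2 = 1*13 + 4 = 17, q_2 = 1*3 + 1 = 4.
  i=3: a_3=8, p_3 = 8*17 + 13 = 149, q_3 = 8*4 + 3 = 35.
  i=4: a_4=2, p_4 = 2*149 + 17 = 315, q_4 = 2*35 + 4 = 74.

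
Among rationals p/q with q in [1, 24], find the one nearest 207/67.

34/11

Expand x = 207/67 as a continued fraction with the Euclidean algorithm:
  207 = 3*67 + 6, so a_0 = 3.
  67 = 11*6 + 1, so a_1 = 11.
  6 = 6*1 + 0, so a_2 = 6.
so x = [3; 11, 6].
Convergents (p_i = a_i*p_{i-1} + p_{i-2}, q_i = a_i*q_{i-1} + q_{i-2} with p_{-2}=0, p_{-1}=1, q_{-2}=1, q_{-1}=0), until the denominator exceeds 24:
  i=0: a_0=3, p_0 = 3*1 + 0 = 3, q_0 = 3*0 + 1 = 1.
  i=1: a_1=11, p_1 = 11*3 + 1 = 34, q_1 = 11*1 + 0 = 11.
  i=2: a_2=6, p_2 = 6*34 + 3 = 207, q_2 = 6*11 + 1 = 67.
q_2 = 67 > 24, so the last convergent with denominator <= 24 is p_1/q_1 = 34/11.
The closest fraction with denominator <= 24 is either p_1/q_1 or the intermediate fraction (k*p_1 + p_0)/(k*q_1 + q_0) with the largest k >= 1 whose denominator stays <= 24; these approach x as k grows, and every other convergent or intermediate fraction in range is farther away.
Largest k: floor((24 - q_0)/q_1) = floor((24 - 1)/11) = 2.
That gives (2*34 + 3)/(2*11 + 1) = 71/23.
Compare the errors: |x - 34/11| = |207*11 - 34*67|/(67*11) = 1/737, and |x - 71/23| = |207*23 - 71*67|/(67*23) = 4/1541.
Cross-multiplying, 1*1541 = 1541 < 2948 = 4*737, so 1/737 is smaller: the convergent 34/11 is closer to x than 71/23.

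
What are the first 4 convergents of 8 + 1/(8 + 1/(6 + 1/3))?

8/1, 65/8, 398/49, 1259/155

Using the convergent recurrence p_i = a_i*p_{i-1} + p_{i-2}, q_i = a_i*q_{i-1} + q_{i-2} with p_{-2}=0, p_{-1}=1, q_{-2}=1, q_{-1}=0:
  i=0: a_0=8, p_0 = 8*1 + 0 = 8, q_0 = 8*0 + 1 = 1.
  i=1: a_1=8, p_1 = 8*8 + 1 = 65, q_1 = 8*1 + 0 = 8.
  i=2: a_2=6, p_2 = 6*65 + 8 = 398, q_2 = 6*8 + 1 = 49.
  i=3: a_3=3, p_3 = 3*398 + 65 = 1259, q_3 = 3*49 + 8 = 155.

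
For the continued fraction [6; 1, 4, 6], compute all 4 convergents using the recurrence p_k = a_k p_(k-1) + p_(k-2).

Using the convergent recurrence p_i = a_i*p_{i-1} + p_{i-2}, q_i = a_i*q_{i-1} + q_{i-2} with p_{-2}=0, p_{-1}=1, q_{-2}=1, q_{-1}=0:
  i=0: a_0=6, p_0 = 6*1 + 0 = 6, q_0 = 6*0 + 1 = 1.
  i=1: a_1=1, p_1 = 1*6 + 1 = 7, q_1 = 1*1 + 0 = 1.
  i=2: a_2=4, p_2 = 4*7 + 6 = 34, q_2 = 4*1 + 1 = 5.
  i=3: a_3=6, p_3 = 6*34 + 7 = 211, q_3 = 6*5 + 1 = 31.

6/1, 7/1, 34/5, 211/31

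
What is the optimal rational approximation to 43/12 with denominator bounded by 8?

Expand x = 43/12 as a continued fraction with the Euclidean algorithm:
  43 = 3*12 + 7, so a_0 = 3.
  12 = 1*7 + 5, so a_1 = 1.
  7 = 1*5 + 2, so a_2 = 1.
  5 = 2*2 + 1, so a_3 = 2.
  2 = 2*1 + 0, so a_4 = 2.
so x = [3; 1, 1, 2, 2].
Convergents (p_i = a_i*p_{i-1} + p_{i-2}, q_i = a_i*q_{i-1} + q_{i-2} with p_{-2}=0, p_{-1}=1, q_{-2}=1, q_{-1}=0), until the denominator exceeds 8:
  i=0: a_0=3, p_0 = 3*1 + 0 = 3, q_0 = 3*0 + 1 = 1.
  i=1: a_1=1, p_1 = 1*3 + 1 = 4, q_1 = 1*1 + 0 = 1.
  i=2: a_2=1, p_2 = 1*4 + 3 = 7, q_2 = 1*1 + 1 = 2.
  i=3: a_3=2, p_3 = 2*7 + 4 = 18, q_3 = 2*2 + 1 = 5.
  i=4: a_4=2, p_4 = 2*18 + 7 = 43, q_4 = 2*5 + 2 = 12.
q_4 = 12 > 8, so the last convergent with denominator <= 8 is p_3/q_3 = 18/5.
The closest fraction with denominator <= 8 is either p_3/q_3 or the intermediate fraction (k*p_3 + p_2)/(k*q_3 + q_2) with the largest k >= 1 whose denominator stays <= 8; these approach x as k grows, and every other convergent or intermediate fraction in range is farther away.
Largest k: floor((8 - q_2)/q_3) = floor((8 - 2)/5) = 1.
That gives (1*18 + 7)/(1*5 + 2) = 25/7.
Compare the errors: |x - 18/5| = |43*5 - 18*12|/(12*5) = 1/60, and |x - 25/7| = |43*7 - 25*12|/(12*7) = 1/84.
Cross-multiplying, 1*60 = 60 < 84 = 1*84, so 1/84 is smaller: the intermediate fraction 25/7 is closer to x than 18/5.

25/7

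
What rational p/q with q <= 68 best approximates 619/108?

Expand x = 619/108 as a continued fraction with the Euclidean algorithm:
  619 = 5*108 + 79, so a_0 = 5.
  108 = 1*79 + 29, so a_1 = 1.
  79 = 2*29 + 21, so a_2 = 2.
  29 = 1*21 + 8, so a_3 = 1.
  21 = 2*8 + 5, so a_4 = 2.
  8 = 1*5 + 3, so a_5 = 1.
  5 = 1*3 + 2, so a_6 = 1.
  3 = 1*2 + 1, so a_7 = 1.
  2 = 2*1 + 0, so a_8 = 2.
so x = [5; 1, 2, 1, 2, 1, 1, 1, 2].
Convergents (p_i = a_i*p_{i-1} + p_{i-2}, q_i = a_i*q_{i-1} + q_{i-2} with p_{-2}=0, p_{-1}=1, q_{-2}=1, q_{-1}=0), until the denominator exceeds 68:
  i=0: a_0=5, p_0 = 5*1 + 0 = 5, q_0 = 5*0 + 1 = 1.
  i=1: a_1=1, p_1 = 1*5 + 1 = 6, q_1 = 1*1 + 0 = 1.
  i=2: a_2=2, p_2 = 2*6 + 5 = 17, q_2 = 2*1 + 1 = 3.
  i=3: a_3=1, p_3 = 1*17 + 6 = 23, q_3 = 1*3 + 1 = 4.
  i=4: a_4=2, p_4 = 2*23 + 17 = 63, q_4 = 2*4 + 3 = 11.
  i=5: a_5=1, p_5 = 1*63 + 23 = 86, q_5 = 1*11 + 4 = 15.
  i=6: a_6=1, p_6 = 1*86 + 63 = 149, q_6 = 1*15 + 11 = 26.
  i=7: a_7=1, p_7 = 1*149 + 86 = 235, q_7 = 1*26 + 15 = 41.
  i=8: a_8=2, p_8 = 2*235 + 149 = 619, q_8 = 2*41 + 26 = 108.
q_8 = 108 > 68, so the last convergent with denominator <= 68 is p_7/q_7 = 235/41.
The closest fraction with denominator <= 68 is either p_7/q_7 or the intermediate fraction (k*p_7 + p_6)/(k*q_7 + q_6) with the largest k >= 1 whose denominator stays <= 68; these approach x as k grows, and every other convergent or intermediate fraction in range is farther away.
Largest k: floor((68 - q_6)/q_7) = floor((68 - 26)/41) = 1.
That gives (1*235 + 149)/(1*41 + 26) = 384/67.
Compare the errors: |x - 235/41| = |619*41 - 235*108|/(108*41) = 1/4428, and |x - 384/67| = |619*67 - 384*108|/(108*67) = 1/7236.
Cross-multiplying, 1*4428 = 4428 < 7236 = 1*7236, so 1/7236 is smaller: the intermediate fraction 384/67 is closer to x than 235/41.

384/67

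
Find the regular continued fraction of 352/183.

[1; 1, 12, 14]

Run the Euclidean algorithm on 352 and 183; the successive quotients are the partial quotients a_0, a_1, ... (each step inverts the fractional part left over by the previous one):
  352 = 1*183 + 169, so a_0 = 1.
  183 = 1*169 + 14, so a_1 = 1.
  169 = 12*14 + 1, so a_2 = 12.
  14 = 14*1 + 0, so a_3 = 14.
The remainder reaches 0 after 4 divisions, so the expansion has 4 partial quotients, read off in order.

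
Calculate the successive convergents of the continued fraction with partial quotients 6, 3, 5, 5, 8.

Using the convergent recurrence p_i = a_i*p_{i-1} + p_{i-2}, q_i = a_i*q_{i-1} + q_{i-2} with p_{-2}=0, p_{-1}=1, q_{-2}=1, q_{-1}=0:
  i=0: a_0=6, p_0 = 6*1 + 0 = 6, q_0 = 6*0 + 1 = 1.
  i=1: a_1=3, p_1 = 3*6 + 1 = 19, q_1 = 3*1 + 0 = 3.
  i=2: a_2=5, p_2 = 5*19 + 6 = 101, q_2 = 5*3 + 1 = 16.
  i=3: a_3=5, p_3 = 5*101 + 19 = 524, q_3 = 5*16 + 3 = 83.
  i=4: a_4=8, p_4 = 8*524 + 101 = 4293, q_4 = 8*83 + 16 = 680.

6/1, 19/3, 101/16, 524/83, 4293/680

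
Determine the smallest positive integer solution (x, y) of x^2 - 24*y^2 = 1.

First expand sqrt(24) as a continued fraction. With x_i = (sqrt(24) + m_i)/d_i and (m_0, d_0) = (0, 1): a_0 = floor(sqrt(24)) = 4, since 4^2 = 16 <= 24 < 25 = 5^2.
Iterate m_{i+1} = d_i*a_i - m_i, d_{i+1} = (24 - m_{i+1}^2)/d_i, a_{i+1} = floor((a_0 + m_{i+1})/d_{i+1}):
  m_1 = 1*4 - 0 = 4, d_1 = (24 - 4^2)/1 = 8/1 = 8, a_1 = floor((4 + 4)/8) = 1.
  m_2 = 8*1 - 4 = 4, d_2 = (24 - 4^2)/8 = 8/8 = 1, a_2 = floor((4 + 4)/1) = 8.
  m_3 = 1*8 - 4 = 4, d_3 = (24 - 4^2)/1 = 8/1 = 8: (m_3, d_3) = (m_1, d_1) = (4, 8), so from here the quotients repeat a_1, a_2; the period length is 2.
So sqrt(24) = [4; (1, 8)] with period length k = 2.
k is even, so the fundamental solution of x^2 - 24y^2 = 1 is (p_{k-1}, q_{k-1}) = (p_1, q_1); compute convergents through index 1.
Convergents (p_i = a_i*p_{i-1} + p_{i-2}, q_i = a_i*q_{i-1} + q_{i-2} with p_{-2}=0, p_{-1}=1, q_{-2}=1, q_{-1}=0):
  i=0: a_0=4, p_0 = 4*1 + 0 = 4, q_0 = 4*0 + 1 = 1.
  i=1: a_1=1, p_1 = 1*4 + 1 = 5, q_1 = 1*1 + 0 = 1.
Check: 5^2 - 24*1^2 = 25 - 24 = 1, so (x, y) = (5, 1) solves the equation, and by the theorem it is the least positive solution.

(x, y) = (5, 1)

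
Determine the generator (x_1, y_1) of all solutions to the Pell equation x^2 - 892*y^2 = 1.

(x, y) = (100351, 3360)

First expand sqrt(892) as a continued fraction. With x_i = (sqrt(892) + m_i)/d_i and (m_0, d_0) = (0, 1): a_0 = floor(sqrt(892)) = 29, since 29^2 = 841 <= 892 < 900 = 30^2.
Iterate m_{i+1} = d_i*a_i - m_i, d_{i+1} = (892 - m_{i+1}^2)/d_i, a_{i+1} = floor((a_0 + m_{i+1})/d_{i+1}):
  m_1 = 1*29 - 0 = 29, d_1 = (892 - 29^2)/1 = 51/1 = 51, a_1 = floor((29 + 29)/51) = 1.
  m_2 = 51*1 - 29 = 22, d_2 = (892 - 22^2)/51 = 408/51 = 8, a_2 = floor((29 + 22)/8) = 6.
  m_3 = 8*6 - 22 = 26, d_3 = (892 - 26^2)/8 = 216/8 = 27, a_3 = floor((29 + 26)/27) = 2.
  m_4 = 27*2 - 26 = 28, d_4 = (892 - 28^2)/27 = 108/27 = 4, a_4 = floor((29 + 28)/4) = 14.
  m_5 = 4*14 - 28 = 28, d_5 = (892 - 28^2)/4 = 108/4 = 27, a_5 = floor((29 + 28)/27) = 2.
  m_6 = 27*2 - 28 = 26, d_6 = (892 - 26^2)/27 = 216/27 = 8, a_6 = floor((29 + 26)/8) = 6.
  m_7 = 8*6 - 26 = 22, d_7 = (892 - 22^2)/8 = 408/8 = 51, a_7 = floor((29 + 22)/51) = 1.
  m_8 = 51*1 - 22 = 29, d_8 = (892 - 29^2)/51 = 51/51 = 1, a_8 = floor((29 + 29)/1) = 58.
  m_9 = 1*58 - 29 = 29, d_9 = (892 - 29^2)/1 = 51/1 = 51: (m_9, d_9) = (m_1, d_1) = (29, 51), so from here the quotients repeat a_1, ..., a_8; the period length is 8.
So sqrt(892) = [29; (1, 6, 2, 14, 2, 6, 1, 58)] with period length k = 8.
k is even, so the fundamental solution of x^2 - 892y^2 = 1 is (p_{k-1}, q_{k-1}) = (p_7, q_7); compute convergents through index 7.
Convergents (p_i = a_i*p_{i-1} + p_{i-2}, q_i = a_i*q_{i-1} + q_{i-2} with p_{-2}=0, p_{-1}=1, q_{-2}=1, q_{-1}=0):
  i=0: a_0=29, p_0 = 29*1 + 0 = 29, q_0 = 29*0 + 1 = 1.
  i=1: a_1=1, p_1 = 1*29 + 1 = 30, q_1 = 1*1 + 0 = 1.
  i=2: a_2=6, p_2 = 6*30 + 29 = 209, q_2 = 6*1 + 1 = 7.
  i=3: a_3=2, p_3 = 2*209 + 30 = 448, q_3 = 2*7 + 1 = 15.
  i=4: a_4=14, p_4 = 14*448 + 209 = 6481, q_4 = 14*15 + 7 = 217.
  i=5: a_5=2, p_5 = 2*6481 + 448 = 13410, q_5 = 2*217 + 15 = 449.
  i=6: a_6=6, p_6 = 6*13410 + 6481 = 86941, q_6 = 6*449 + 217 = 2911.
  i=7: a_7=1, p_7 = 1*86941 + 13410 = 100351, q_7 = 1*2911 + 449 = 3360.
Check: 100351^2 - 892*3360^2 = 10070323201 - 10070323200 = 1, so (x, y) = (100351, 3360) solves the equation, and by the theorem it is the least positive solution.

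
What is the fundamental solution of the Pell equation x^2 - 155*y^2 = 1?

First expand sqrt(155) as a continued fraction. With x_i = (sqrt(155) + m_i)/d_i and (m_0, d_0) = (0, 1): a_0 = floor(sqrt(155)) = 12, since 12^2 = 144 <= 155 < 169 = 13^2.
Iterate m_{i+1} = d_i*a_i - m_i, d_{i+1} = (155 - m_{i+1}^2)/d_i, a_{i+1} = floor((a_0 + m_{i+1})/d_{i+1}):
  m_1 = 1*12 - 0 = 12, d_1 = (155 - 12^2)/1 = 11/1 = 11, a_1 = floor((12 + 12)/11) = 2.
  m_2 = 11*2 - 12 = 10, d_2 = (155 - 10^2)/11 = 55/11 = 5, a_2 = floor((12 + 10)/5) = 4.
  m_3 = 5*4 - 10 = 10, d_3 = (155 - 10^2)/5 = 55/5 = 11, a_3 = floor((12 + 10)/11) = 2.
  m_4 = 11*2 - 10 = 12, d_4 = (155 - 12^2)/11 = 11/11 = 1, a_4 = floor((12 + 12)/1) = 24.
  m_5 = 1*24 - 12 = 12, d_5 = (155 - 12^2)/1 = 11/1 = 11: (m_5, d_5) = (m_1, d_1) = (12, 11), so from here the quotients repeat a_1, ..., a_4; the period length is 4.
So sqrt(155) = [12; (2, 4, 2, 24)] with period length k = 4.
k is even, so the fundamental solution of x^2 - 155y^2 = 1 is (p_{k-1}, q_{k-1}) = (p_3, q_3); compute convergents through index 3.
Convergents (p_i = a_i*p_{i-1} + p_{i-2}, q_i = a_i*q_{i-1} + q_{i-2} with p_{-2}=0, p_{-1}=1, q_{-2}=1, q_{-1}=0):
  i=0: a_0=12, p_0 = 12*1 + 0 = 12, q_0 = 12*0 + 1 = 1.
  i=1: a_1=2, p_1 = 2*12 + 1 = 25, q_1 = 2*1 + 0 = 2.
  i=2: a_2=4, p_2 = 4*25 + 12 = 112, q_2 = 4*2 + 1 = 9.
  i=3: a_3=2, p_3 = 2*112 + 25 = 249, q_3 = 2*9 + 2 = 20.
Check: 249^2 - 155*20^2 = 62001 - 62000 = 1, so (x, y) = (249, 20) solves the equation, and by the theorem it is the least positive solution.

(x, y) = (249, 20)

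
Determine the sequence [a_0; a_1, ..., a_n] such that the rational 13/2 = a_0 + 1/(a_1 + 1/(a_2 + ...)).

Run the Euclidean algorithm on 13 and 2; the successive quotients are the partial quotients a_0, a_1, ... (each step inverts the fractional part left over by the previous one):
  13 = 6*2 + 1, so a_0 = 6.
  2 = 2*1 + 0, so a_1 = 2.
The remainder reaches 0 after 2 divisions, so the expansion has 2 partial quotients, read off in order.

[6; 2]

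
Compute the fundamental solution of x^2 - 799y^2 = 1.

(x, y) = (424, 15)

First expand sqrt(799) as a continued fraction. With x_i = (sqrt(799) + m_i)/d_i and (m_0, d_0) = (0, 1): a_0 = floor(sqrt(799)) = 28, since 28^2 = 784 <= 799 < 841 = 29^2.
Iterate m_{i+1} = d_i*a_i - m_i, d_{i+1} = (799 - m_{i+1}^2)/d_i, a_{i+1} = floor((a_0 + m_{i+1})/d_{i+1}):
  m_1 = 1*28 - 0 = 28, d_1 = (799 - 28^2)/1 = 15/1 = 15, a_1 = floor((28 + 28)/15) = 3.
  m_2 = 15*3 - 28 = 17, d_2 = (799 - 17^2)/15 = 510/15 = 34, a_2 = floor((28 + 17)/34) = 1.
  m_3 = 34*1 - 17 = 17, d_3 = (799 - 17^2)/34 = 510/34 = 15, a_3 = floor((28 + 17)/15) = 3.
  m_4 = 15*3 - 17 = 28, d_4 = (799 - 28^2)/15 = 15/15 = 1, a_4 = floor((28 + 28)/1) = 56.
  m_5 = 1*56 - 28 = 28, d_5 = (799 - 28^2)/1 = 15/1 = 15: (m_5, d_5) = (m_1, d_1) = (28, 15), so from here the quotients repeat a_1, ..., a_4; the period length is 4.
So sqrt(799) = [28; (3, 1, 3, 56)] with period length k = 4.
k is even, so the fundamental solution of x^2 - 799y^2 = 1 is (p_{k-1}, q_{k-1}) = (p_3, q_3); compute convergents through index 3.
Convergents (p_i = a_i*p_{i-1} + p_{i-2}, q_i = a_i*q_{i-1} + q_{i-2} with p_{-2}=0, p_{-1}=1, q_{-2}=1, q_{-1}=0):
  i=0: a_0=28, p_0 = 28*1 + 0 = 28, q_0 = 28*0 + 1 = 1.
  i=1: a_1=3, p_1 = 3*28 + 1 = 85, q_1 = 3*1 + 0 = 3.
  i=2: a_2=1, p_2 = 1*85 + 28 = 113, q_2 = 1*3 + 1 = 4.
  i=3: a_3=3, p_3 = 3*113 + 85 = 424, q_3 = 3*4 + 3 = 15.
Check: 424^2 - 799*15^2 = 179776 - 179775 = 1, so (x, y) = (424, 15) solves the equation, and by the theorem it is the least positive solution.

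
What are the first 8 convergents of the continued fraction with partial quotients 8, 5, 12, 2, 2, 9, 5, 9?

Using the convergent recurrence p_i = a_i*p_{i-1} + p_{i-2}, q_i = a_i*q_{i-1} + q_{i-2} with p_{-2}=0, p_{-1}=1, q_{-2}=1, q_{-1}=0:
  i=0: a_0=8, p_0 = 8*1 + 0 = 8, q_0 = 8*0 + 1 = 1.
  i=1: a_1=5, p_1 = 5*8 + 1 = 41, q_1 = 5*1 + 0 = 5.
  i=2: a_2=12, p_2 = 12*41 + 8 = 500, q_2 = 12*5 + 1 = 61.
  i=3: a_3=2, p_3 = 2*500 + 41 = 1041, q_3 = 2*61 + 5 = 127.
  i=4: a_4=2, p_4 = 2*1041 + 500 = 2582, q_4 = 2*127 + 61 = 315.
  i=5: a_5=9, p_5 = 9*2582 + 1041 = 24279, q_5 = 9*315 + 127 = 2962.
  i=6: a_6=5, p_6 = 5*24279 + 2582 = 123977, q_6 = 5*2962 + 315 = 15125.
  i=7: a_7=9, p_7 = 9*123977 + 24279 = 1140072, q_7 = 9*15125 + 2962 = 139087.

8/1, 41/5, 500/61, 1041/127, 2582/315, 24279/2962, 123977/15125, 1140072/139087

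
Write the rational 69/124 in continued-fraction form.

Run the Euclidean algorithm on 69 and 124; the successive quotients are the partial quotients a_0, a_1, ... (each step inverts the fractional part left over by the previous one):
  69 = 0*124 + 69, so a_0 = 0.
  124 = 1*69 + 55, so a_1 = 1.
  69 = 1*55 + 14, so a_2 = 1.
  55 = 3*14 + 13, so a_3 = 3.
  14 = 1*13 + 1, so a_4 = 1.
  13 = 13*1 + 0, so a_5 = 13.
The remainder reaches 0 after 6 divisions, so the expansion has 6 partial quotients, read off in order.

[0; 1, 1, 3, 1, 13]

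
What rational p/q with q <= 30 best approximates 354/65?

49/9

Expand x = 354/65 as a continued fraction with the Euclidean algorithm:
  354 = 5*65 + 29, so a_0 = 5.
  65 = 2*29 + 7, so a_1 = 2.
  29 = 4*7 + 1, so a_2 = 4.
  7 = 7*1 + 0, so a_3 = 7.
so x = [5; 2, 4, 7].
Convergents (p_i = a_i*p_{i-1} + p_{i-2}, q_i = a_i*q_{i-1} + q_{i-2} with p_{-2}=0, p_{-1}=1, q_{-2}=1, q_{-1}=0), until the denominator exceeds 30:
  i=0: a_0=5, p_0 = 5*1 + 0 = 5, q_0 = 5*0 + 1 = 1.
  i=1: a_1=2, p_1 = 2*5 + 1 = 11, q_1 = 2*1 + 0 = 2.
  i=2: a_2=4, p_2 = 4*11 + 5 = 49, q_2 = 4*2 + 1 = 9.
  i=3: a_3=7, p_3 = 7*49 + 11 = 354, q_3 = 7*9 + 2 = 65.
q_3 = 65 > 30, so the last convergent with denominator <= 30 is p_2/q_2 = 49/9.
The closest fraction with denominator <= 30 is either p_2/q_2 or the intermediate fraction (k*p_2 + p_1)/(k*q_2 + q_1) with the largest k >= 1 whose denominator stays <= 30; these approach x as k grows, and every other convergent or intermediate fraction in range is farther away.
Largest k: floor((30 - q_1)/q_2) = floor((30 - 2)/9) = 3.
That gives (3*49 + 11)/(3*9 + 2) = 158/29.
Compare the errors: |x - 49/9| = |354*9 - 49*65|/(65*9) = 1/585, and |x - 158/29| = |354*29 - 158*65|/(65*29) = 4/1885.
Cross-multiplying, 1*1885 = 1885 < 2340 = 4*585, so 1/585 is smaller: the convergent 49/9 is closer to x than 158/29.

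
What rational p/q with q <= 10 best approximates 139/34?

Expand x = 139/34 as a continued fraction with the Euclidean algorithm:
  139 = 4*34 + 3, so a_0 = 4.
  34 = 11*3 + 1, so a_1 = 11.
  3 = 3*1 + 0, so a_2 = 3.
so x = [4; 11, 3].
Convergents (p_i = a_i*p_{i-1} + p_{i-2}, q_i = a_i*q_{i-1} + q_{i-2} with p_{-2}=0, p_{-1}=1, q_{-2}=1, q_{-1}=0), until the denominator exceeds 10:
  i=0: a_0=4, p_0 = 4*1 + 0 = 4, q_0 = 4*0 + 1 = 1.
  i=1: a_1=11, p_1 = 11*4 + 1 = 45, q_1 = 11*1 + 0 = 11.
q_1 = 11 > 10, so the last convergent with denominator <= 10 is p_0/q_0 = 4/1.
The closest fraction with denominator <= 10 is either p_0/q_0 or the intermediate fraction (k*p_0 + p_{-1})/(k*q_0 + q_{-1}) with the largest k >= 1 whose denominator stays <= 10; these approach x as k grows, and every other convergent or intermediate fraction in range is farther away.
Largest k: floor((10 - q_{-1})/q_0) = floor((10 - 0)/1) = 10 (using the seeds p_{-1} = 1, q_{-1} = 0).
That gives (10*4 + 1)/(10*1 + 0) = 41/10.
Compare the errors: |x - 4/1| = |139*1 - 4*34|/(34*1) = 3/34, and |x - 41/10| = |139*10 - 41*34|/(34*10) = 4/340.
Cross-multiplying, 4*34 = 136 < 1020 = 3*340, so 4/340 is smaller: the intermediate fraction 41/10 is closer to x than 4/1.

41/10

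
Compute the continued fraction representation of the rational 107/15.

[7; 7, 2]

Run the Euclidean algorithm on 107 and 15; the successive quotients are the partial quotients a_0, a_1, ... (each step inverts the fractional part left over by the previous one):
  107 = 7*15 + 2, so a_0 = 7.
  15 = 7*2 + 1, so a_1 = 7.
  2 = 2*1 + 0, so a_2 = 2.
The remainder reaches 0 after 3 divisions, so the expansion has 3 partial quotients, read off in order.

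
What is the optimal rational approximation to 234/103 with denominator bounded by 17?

Expand x = 234/103 as a continued fraction with the Euclidean algorithm:
  234 = 2*103 + 28, so a_0 = 2.
  103 = 3*28 + 19, so a_1 = 3.
  28 = 1*19 + 9, so a_2 = 1.
  19 = 2*9 + 1, so a_3 = 2.
  9 = 9*1 + 0, so a_4 = 9.
so x = [2; 3, 1, 2, 9].
Convergents (p_i = a_i*p_{i-1} + p_{i-2}, q_i = a_i*q_{i-1} + q_{i-2} with p_{-2}=0, p_{-1}=1, q_{-2}=1, q_{-1}=0), until the denominator exceeds 17:
  i=0: a_0=2, p_0 = 2*1 + 0 = 2, q_0 = 2*0 + 1 = 1.
  i=1: a_1=3, p_1 = 3*2 + 1 = 7, q_1 = 3*1 + 0 = 3.
  i=2: a_2=1, p_2 = 1*7 + 2 = 9, q_2 = 1*3 + 1 = 4.
  i=3: a_3=2, p_3 = 2*9 + 7 = 25, q_3 = 2*4 + 3 = 11.
  i=4: a_4=9, p_4 = 9*25 + 9 = 234, q_4 = 9*11 + 4 = 103.
q_4 = 103 > 17, so the last convergent with denominator <= 17 is p_3/q_3 = 25/11.
The closest fraction with denominator <= 17 is either p_3/q_3 or the intermediate fraction (k*p_3 + p_2)/(k*q_3 + q_2) with the largest k >= 1 whose denominator stays <= 17; these approach x as k grows, and every other convergent or intermediate fraction in range is farther away.
Largest k: floor((17 - q_2)/q_3) = floor((17 - 4)/11) = 1.
That gives (1*25 + 9)/(1*11 + 4) = 34/15.
Compare the errors: |x - 25/11| = |234*11 - 25*103|/(103*11) = 1/1133, and |x - 34/15| = |234*15 - 34*103|/(103*15) = 8/1545.
Cross-multiplying, 1*1545 = 1545 < 9064 = 8*1133, so 1/1133 is smaller: the convergent 25/11 is closer to x than 34/15.

25/11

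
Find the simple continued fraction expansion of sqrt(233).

[15; (3, 1, 3, 1, 1, 1, 1, 3, 1, 3, 30)]

Write x_i = (sqrt(233) + m_i)/d_i with (m_0, d_0) = (0, 1). a_0 = floor(sqrt(233)) = 15, since 15^2 = 225 <= 233 < 256 = 16^2.
Iterate m_{i+1} = d_i*a_i - m_i, d_{i+1} = (233 - m_{i+1}^2)/d_i, a_{i+1} = floor((a_0 + m_{i+1})/d_{i+1}):
  m_1 = 1*15 - 0 = 15, d_1 = (233 - 15^2)/1 = 8/1 = 8, a_1 = floor((15 + 15)/8) = 3.
  m_2 = 8*3 - 15 = 9, d_2 = (233 - 9^2)/8 = 152/8 = 19, a_2 = floor((15 + 9)/19) = 1.
  m_3 = 19*1 - 9 = 10, d_3 = (233 - 10^2)/19 = 133/19 = 7, a_3 = floor((15 + 10)/7) = 3.
  m_4 = 7*3 - 10 = 11, d_4 = (233 - 11^2)/7 = 112/7 = 16, a_4 = floor((15 + 11)/16) = 1.
  m_5 = 16*1 - 11 = 5, d_5 = (233 - 5^2)/16 = 208/16 = 13, a_5 = floor((15 + 5)/13) = 1.
  m_6 = 13*1 - 5 = 8, d_6 = (233 - 8^2)/13 = 169/13 = 13, a_6 = floor((15 + 8)/13) = 1.
  m_7 = 13*1 - 8 = 5, d_7 = (233 - 5^2)/13 = 208/13 = 16, a_7 = floor((15 + 5)/16) = 1.
  m_8 = 16*1 - 5 = 11, d_8 = (233 - 11^2)/16 = 112/16 = 7, a_8 = floor((15 + 11)/7) = 3.
  m_9 = 7*3 - 11 = 10, d_9 = (233 - 10^2)/7 = 133/7 = 19, a_9 = floor((15 + 10)/19) = 1.
  m_10 = 19*1 - 10 = 9, d_10 = (233 - 9^2)/19 = 152/19 = 8, a_10 = floor((15 + 9)/8) = 3.
  m_11 = 8*3 - 9 = 15, d_11 = (233 - 15^2)/8 = 8/8 = 1, a_11 = floor((15 + 15)/1) = 30.
  m_12 = 1*30 - 15 = 15, d_12 = (233 - 15^2)/1 = 8/1 = 8: (m_12, d_12) = (m_1, d_1) = (15, 8), so from here the quotients repeat a_1, ..., a_11; the period length is 11.
Hence the expansion of sqrt(233) is a_0 = 15 followed by the repeating block 3, 1, 3, 1, 1, 1, 1, 3, 1, 3, 30 (period 11).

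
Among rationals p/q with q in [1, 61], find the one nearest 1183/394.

3/1

Expand x = 1183/394 as a continued fraction with the Euclidean algorithm:
  1183 = 3*394 + 1, so a_0 = 3.
  394 = 394*1 + 0, so a_1 = 394.
so x = [3; 394].
Convergents (p_i = a_i*p_{i-1} + p_{i-2}, q_i = a_i*q_{i-1} + q_{i-2} with p_{-2}=0, p_{-1}=1, q_{-2}=1, q_{-1}=0), until the denominator exceeds 61:
  i=0: a_0=3, p_0 = 3*1 + 0 = 3, q_0 = 3*0 + 1 = 1.
  i=1: a_1=394, p_1 = 394*3 + 1 = 1183, q_1 = 394*1 + 0 = 394.
q_1 = 394 > 61, so the last convergent with denominator <= 61 is p_0/q_0 = 3/1.
The closest fraction with denominator <= 61 is either p_0/q_0 or the intermediate fraction (k*p_0 + p_{-1})/(k*q_0 + q_{-1}) with the largest k >= 1 whose denominator stays <= 61; these approach x as k grows, and every other convergent or intermediate fraction in range is farther away.
Largest k: floor((61 - q_{-1})/q_0) = floor((61 - 0)/1) = 61 (using the seeds p_{-1} = 1, q_{-1} = 0).
That gives (61*3 + 1)/(61*1 + 0) = 184/61.
Compare the errors: |x - 3/1| = |1183*1 - 3*394|/(394*1) = 1/394, and |x - 184/61| = |1183*61 - 184*394|/(394*61) = 333/24034.
Cross-multiplying, 1*24034 = 24034 < 131202 = 333*394, so 1/394 is smaller: the convergent 3/1 is closer to x than 184/61.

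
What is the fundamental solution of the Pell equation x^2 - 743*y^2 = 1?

(x, y) = (714024, 26195)

First expand sqrt(743) as a continued fraction. With x_i = (sqrt(743) + m_i)/d_i and (m_0, d_0) = (0, 1): a_0 = floor(sqrt(743)) = 27, since 27^2 = 729 <= 743 < 784 = 28^2.
Iterate m_{i+1} = d_i*a_i - m_i, d_{i+1} = (743 - m_{i+1}^2)/d_i, a_{i+1} = floor((a_0 + m_{i+1})/d_{i+1}):
  m_1 = 1*27 - 0 = 27, d_1 = (743 - 27^2)/1 = 14/1 = 14, a_1 = floor((27 + 27)/14) = 3.
  m_2 = 14*3 - 27 = 15, d_2 = (743 - 15^2)/14 = 518/14 = 37, a_2 = floor((27 + 15)/37) = 1.
  m_3 = 37*1 - 15 = 22, d_3 = (743 - 22^2)/37 = 259/37 = 7, a_3 = floor((27 + 22)/7) = 7.
  m_4 = 7*7 - 22 = 27, d_4 = (743 - 27^2)/7 = 14/7 = 2, a_4 = floor((27 + 27)/2) = 27.
  m_5 = 2*27 - 27 = 27, d_5 = (743 - 27^2)/2 = 14/2 = 7, a_5 = floor((27 + 27)/7) = 7.
  m_6 = 7*7 - 27 = 22, d_6 = (743 - 22^2)/7 = 259/7 = 37, a_6 = floor((27 + 22)/37) = 1.
  m_7 = 37*1 - 22 = 15, d_7 = (743 - 15^2)/37 = 518/37 = 14, a_7 = floor((27 + 15)/14) = 3.
  m_8 = 14*3 - 15 = 27, d_8 = (743 - 27^2)/14 = 14/14 = 1, a_8 = floor((27 + 27)/1) = 54.
  m_9 = 1*54 - 27 = 27, d_9 = (743 - 27^2)/1 = 14/1 = 14: (m_9, d_9) = (m_1, d_1) = (27, 14), so from here the quotients repeat a_1, ..., a_8; the period length is 8.
So sqrt(743) = [27; (3, 1, 7, 27, 7, 1, 3, 54)] with period length k = 8.
k is even, so the fundamental solution of x^2 - 743y^2 = 1 is (p_{k-1}, q_{k-1}) = (p_7, q_7); compute convergents through index 7.
Convergents (p_i = a_i*p_{i-1} + p_{i-2}, q_i = a_i*q_{i-1} + q_{i-2} with p_{-2}=0, p_{-1}=1, q_{-2}=1, q_{-1}=0):
  i=0: a_0=27, p_0 = 27*1 + 0 = 27, q_0 = 27*0 + 1 = 1.
  i=1: a_1=3, p_1 = 3*27 + 1 = 82, q_1 = 3*1 + 0 = 3.
  i=2: a_2=1, p_2 = 1*82 + 27 = 109, q_2 = 1*3 + 1 = 4.
  i=3: a_3=7, p_3 = 7*109 + 82 = 845, q_3 = 7*4 + 3 = 31.
  i=4: a_4=27, p_4 = 27*845 + 109 = 22924, q_4 = 27*31 + 4 = 841.
  i=5: a_5=7, p_5 = 7*22924 + 845 = 161313, q_5 = 7*841 + 31 = 5918.
  i=6: a_6=1, p_6 = 1*161313 + 22924 = 184237, q_6 = 1*5918 + 841 = 6759.
  i=7: a_7=3, p_7 = 3*184237 + 161313 = 714024, q_7 = 3*6759 + 5918 = 26195.
Check: 714024^2 - 743*26195^2 = 509830272576 - 509830272575 = 1, so (x, y) = (714024, 26195) solves the equation, and by the theorem it is the least positive solution.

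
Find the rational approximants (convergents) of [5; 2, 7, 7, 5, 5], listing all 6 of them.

Using the convergent recurrence p_i = a_i*p_{i-1} + p_{i-2}, q_i = a_i*q_{i-1} + q_{i-2} with p_{-2}=0, p_{-1}=1, q_{-2}=1, q_{-1}=0:
  i=0: a_0=5, p_0 = 5*1 + 0 = 5, q_0 = 5*0 + 1 = 1.
  i=1: a_1=2, p_1 = 2*5 + 1 = 11, q_1 = 2*1 + 0 = 2.
  i=2: a_2=7, p_2 = 7*11 + 5 = 82, q_2 = 7*2 + 1 = 15.
  i=3: a_3=7, p_3 = 7*82 + 11 = 585, q_3 = 7*15 + 2 = 107.
  i=4: a_4=5, p_4 = 5*585 + 82 = 3007, q_4 = 5*107 + 15 = 550.
  i=5: a_5=5, p_5 = 5*3007 + 585 = 15620, q_5 = 5*550 + 107 = 2857.

5/1, 11/2, 82/15, 585/107, 3007/550, 15620/2857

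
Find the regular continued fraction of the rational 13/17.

[0; 1, 3, 4]

Run the Euclidean algorithm on 13 and 17; the successive quotients are the partial quotients a_0, a_1, ... (each step inverts the fractional part left over by the previous one):
  13 = 0*17 + 13, so a_0 = 0.
  17 = 1*13 + 4, so a_1 = 1.
  13 = 3*4 + 1, so a_2 = 3.
  4 = 4*1 + 0, so a_3 = 4.
The remainder reaches 0 after 4 divisions, so the expansion has 4 partial quotients, read off in order.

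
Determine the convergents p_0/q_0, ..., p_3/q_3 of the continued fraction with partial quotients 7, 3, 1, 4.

7/1, 22/3, 29/4, 138/19

Using the convergent recurrence p_i = a_i*p_{i-1} + p_{i-2}, q_i = a_i*q_{i-1} + q_{i-2} with p_{-2}=0, p_{-1}=1, q_{-2}=1, q_{-1}=0:
  i=0: a_0=7, p_0 = 7*1 + 0 = 7, q_0 = 7*0 + 1 = 1.
  i=1: a_1=3, p_1 = 3*7 + 1 = 22, q_1 = 3*1 + 0 = 3.
  i=2: a_2=1, p_2 = 1*22 + 7 = 29, q_2 = 1*3 + 1 = 4.
  i=3: a_3=4, p_3 = 4*29 + 22 = 138, q_3 = 4*4 + 3 = 19.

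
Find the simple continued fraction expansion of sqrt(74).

Write x_i = (sqrt(74) + m_i)/d_i with (m_0, d_0) = (0, 1). a_0 = floor(sqrt(74)) = 8, since 8^2 = 64 <= 74 < 81 = 9^2.
Iterate m_{i+1} = d_i*a_i - m_i, d_{i+1} = (74 - m_{i+1}^2)/d_i, a_{i+1} = floor((a_0 + m_{i+1})/d_{i+1}):
  m_1 = 1*8 - 0 = 8, d_1 = (74 - 8^2)/1 = 10/1 = 10, a_1 = floor((8 + 8)/10) = 1.
  m_2 = 10*1 - 8 = 2, d_2 = (74 - 2^2)/10 = 70/10 = 7, a_2 = floor((8 + 2)/7) = 1.
  m_3 = 7*1 - 2 = 5, d_3 = (74 - 5^2)/7 = 49/7 = 7, a_3 = floor((8 + 5)/7) = 1.
  m_4 = 7*1 - 5 = 2, d_4 = (74 - 2^2)/7 = 70/7 = 10, a_4 = floor((8 + 2)/10) = 1.
  m_5 = 10*1 - 2 = 8, d_5 = (74 - 8^2)/10 = 10/10 = 1, a_5 = floor((8 + 8)/1) = 16.
  m_6 = 1*16 - 8 = 8, d_6 = (74 - 8^2)/1 = 10/1 = 10: (m_6, d_6) = (m_1, d_1) = (8, 10), so from here the quotients repeat a_1, ..., a_5; the period length is 5.
Hence the expansion of sqrt(74) is a_0 = 8 followed by the repeating block 1, 1, 1, 1, 16 (period 5).

[8; (1, 1, 1, 1, 16)]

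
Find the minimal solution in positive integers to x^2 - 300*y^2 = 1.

First expand sqrt(300) as a continued fraction. With x_i = (sqrt(300) + m_i)/d_i and (m_0, d_0) = (0, 1): a_0 = floor(sqrt(300)) = 17, since 17^2 = 289 <= 300 < 324 = 18^2.
Iterate m_{i+1} = d_i*a_i - m_i, d_{i+1} = (300 - m_{i+1}^2)/d_i, a_{i+1} = floor((a_0 + m_{i+1})/d_{i+1}):
  m_1 = 1*17 - 0 = 17, d_1 = (300 - 17^2)/1 = 11/1 = 11, a_1 = floor((17 + 17)/11) = 3.
  m_2 = 11*3 - 17 = 16, d_2 = (300 - 16^2)/11 = 44/11 = 4, a_2 = floor((17 + 16)/4) = 8.
  m_3 = 4*8 - 16 = 16, d_3 = (300 - 16^2)/4 = 44/4 = 11, a_3 = floor((17 + 16)/11) = 3.
  m_4 = 11*3 - 16 = 17, d_4 = (300 - 17^2)/11 = 11/11 = 1, a_4 = floor((17 + 17)/1) = 34.
  m_5 = 1*34 - 17 = 17, d_5 = (300 - 17^2)/1 = 11/1 = 11: (m_5, d_5) = (m_1, d_1) = (17, 11), so from here the quotients repeat a_1, ..., a_4; the period length is 4.
So sqrt(300) = [17; (3, 8, 3, 34)] with period length k = 4.
k is even, so the fundamental solution of x^2 - 300y^2 = 1 is (p_{k-1}, q_{k-1}) = (p_3, q_3); compute convergents through index 3.
Convergents (p_i = a_i*p_{i-1} + p_{i-2}, q_i = a_i*q_{i-1} + q_{i-2} with p_{-2}=0, p_{-1}=1, q_{-2}=1, q_{-1}=0):
  i=0: a_0=17, p_0 = 17*1 + 0 = 17, q_0 = 17*0 + 1 = 1.
  i=1: a_1=3, p_1 = 3*17 + 1 = 52, q_1 = 3*1 + 0 = 3.
  i=2: a_2=8, p_2 = 8*52 + 17 = 433, q_2 = 8*3 + 1 = 25.
  i=3: a_3=3, p_3 = 3*433 + 52 = 1351, q_3 = 3*25 + 3 = 78.
Check: 1351^2 - 300*78^2 = 1825201 - 1825200 = 1, so (x, y) = (1351, 78) solves the equation, and by the theorem it is the least positive solution.

(x, y) = (1351, 78)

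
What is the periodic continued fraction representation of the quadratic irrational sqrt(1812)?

Write x_i = (sqrt(1812) + m_i)/d_i with (m_0, d_0) = (0, 1). a_0 = floor(sqrt(1812)) = 42, since 42^2 = 1764 <= 1812 < 1849 = 43^2.
Iterate m_{i+1} = d_i*a_i - m_i, d_{i+1} = (1812 - m_{i+1}^2)/d_i, a_{i+1} = floor((a_0 + m_{i+1})/d_{i+1}):
  m_1 = 1*42 - 0 = 42, d_1 = (1812 - 42^2)/1 = 48/1 = 48, a_1 = floor((42 + 42)/48) = 1.
  m_2 = 48*1 - 42 = 6, d_2 = (1812 - 6^2)/48 = 1776/48 = 37, a_2 = floor((42 + 6)/37) = 1.
  m_3 = 37*1 - 6 = 31, d_3 = (1812 - 31^2)/37 = 851/37 = 23, a_3 = floor((42 + 31)/23) = 3.
  m_4 = 23*3 - 31 = 38, d_4 = (1812 - 38^2)/23 = 368/23 = 16, a_4 = floor((42 + 38)/16) = 5.
  m_5 = 16*5 - 38 = 42, d_5 = (1812 - 42^2)/16 = 48/16 = 3, a_5 = floor((42 + 42)/3) = 28.
  m_6 = 3*28 - 42 = 42, d_6 = (1812 - 42^2)/3 = 48/3 = 16, a_6 = floor((42 + 42)/16) = 5.
  m_7 = 16*5 - 42 = 38, d_7 = (1812 - 38^2)/16 = 368/16 = 23, a_7 = floor((42 + 38)/23) = 3.
  m_8 = 23*3 - 38 = 31, d_8 = (1812 - 31^2)/23 = 851/23 = 37, a_8 = floor((42 + 31)/37) = 1.
  m_9 = 37*1 - 31 = 6, d_9 = (1812 - 6^2)/37 = 1776/37 = 48, a_9 = floor((42 + 6)/48) = 1.
  m_10 = 48*1 - 6 = 42, d_10 = (1812 - 42^2)/48 = 48/48 = 1, a_10 = floor((42 + 42)/1) = 84.
  m_11 = 1*84 - 42 = 42, d_11 = (1812 - 42^2)/1 = 48/1 = 48: (m_11, d_11) = (m_1, d_1) = (42, 48), so from here the quotients repeat a_1, ..., a_10; the period length is 10.
Hence the expansion of sqrt(1812) is a_0 = 42 followed by the repeating block 1, 1, 3, 5, 28, 5, 3, 1, 1, 84 (period 10).

[42; (1, 1, 3, 5, 28, 5, 3, 1, 1, 84)]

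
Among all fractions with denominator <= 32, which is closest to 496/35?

411/29

Expand x = 496/35 as a continued fraction with the Euclidean algorithm:
  496 = 14*35 + 6, so a_0 = 14.
  35 = 5*6 + 5, so a_1 = 5.
  6 = 1*5 + 1, so a_2 = 1.
  5 = 5*1 + 0, so a_3 = 5.
so x = [14; 5, 1, 5].
Convergents (p_i = a_i*p_{i-1} + p_{i-2}, q_i = a_i*q_{i-1} + q_{i-2} with p_{-2}=0, p_{-1}=1, q_{-2}=1, q_{-1}=0), until the denominator exceeds 32:
  i=0: a_0=14, p_0 = 14*1 + 0 = 14, q_0 = 14*0 + 1 = 1.
  i=1: a_1=5, p_1 = 5*14 + 1 = 71, q_1 = 5*1 + 0 = 5.
  i=2: a_2=1, p_2 = 1*71 + 14 = 85, q_2 = 1*5 + 1 = 6.
  i=3: a_3=5, p_3 = 5*85 + 71 = 496, q_3 = 5*6 + 5 = 35.
q_3 = 35 > 32, so the last convergent with denominator <= 32 is p_2/q_2 = 85/6.
The closest fraction with denominator <= 32 is either p_2/q_2 or the intermediate fraction (k*p_2 + p_1)/(k*q_2 + q_1) with the largest k >= 1 whose denominator stays <= 32; these approach x as k grows, and every other convergent or intermediate fraction in range is farther away.
Largest k: floor((32 - q_1)/q_2) = floor((32 - 5)/6) = 4.
That gives (4*85 + 71)/(4*6 + 5) = 411/29.
Compare the errors: |x - 85/6| = |496*6 - 85*35|/(35*6) = 1/210, and |x - 411/29| = |496*29 - 411*35|/(35*29) = 1/1015.
Cross-multiplying, 1*210 = 210 < 1015 = 1*1015, so 1/1015 is smaller: the intermediate fraction 411/29 is closer to x than 85/6.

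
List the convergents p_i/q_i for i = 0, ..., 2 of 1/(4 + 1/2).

Using the convergent recurrence p_i = a_i*p_{i-1} + p_{i-2}, q_i = a_i*q_{i-1} + q_{i-2} with p_{-2}=0, p_{-1}=1, q_{-2}=1, q_{-1}=0:
  i=0: a_0=0, p_0 = 0*1 + 0 = 0, q_0 = 0*0 + 1 = 1.
  i=1: a_1=4, p_1 = 4*0 + 1 = 1, q_1 = 4*1 + 0 = 4.
  i=2: a_2=2, p_2 = 2*1 + 0 = 2, q_2 = 2*4 + 1 = 9.

0/1, 1/4, 2/9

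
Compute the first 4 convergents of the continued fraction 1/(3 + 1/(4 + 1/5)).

0/1, 1/3, 4/13, 21/68

Using the convergent recurrence p_i = a_i*p_{i-1} + p_{i-2}, q_i = a_i*q_{i-1} + q_{i-2} with p_{-2}=0, p_{-1}=1, q_{-2}=1, q_{-1}=0:
  i=0: a_0=0, p_0 = 0*1 + 0 = 0, q_0 = 0*0 + 1 = 1.
  i=1: a_1=3, p_1 = 3*0 + 1 = 1, q_1 = 3*1 + 0 = 3.
  i=2: a_2=4, p_2 = 4*1 + 0 = 4, q_2 = 4*3 + 1 = 13.
  i=3: a_3=5, p_3 = 5*4 + 1 = 21, q_3 = 5*13 + 3 = 68.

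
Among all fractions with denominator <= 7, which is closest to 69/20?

24/7

Expand x = 69/20 as a continued fraction with the Euclidean algorithm:
  69 = 3*20 + 9, so a_0 = 3.
  20 = 2*9 + 2, so a_1 = 2.
  9 = 4*2 + 1, so a_2 = 4.
  2 = 2*1 + 0, so a_3 = 2.
so x = [3; 2, 4, 2].
Convergents (p_i = a_i*p_{i-1} + p_{i-2}, q_i = a_i*q_{i-1} + q_{i-2} with p_{-2}=0, p_{-1}=1, q_{-2}=1, q_{-1}=0), until the denominator exceeds 7:
  i=0: a_0=3, p_0 = 3*1 + 0 = 3, q_0 = 3*0 + 1 = 1.
  i=1: a_1=2, p_1 = 2*3 + 1 = 7, q_1 = 2*1 + 0 = 2.
  i=2: a_2=4, p_2 = 4*7 + 3 = 31, q_2 = 4*2 + 1 = 9.
q_2 = 9 > 7, so the last convergent with denominator <= 7 is p_1/q_1 = 7/2.
The closest fraction with denominator <= 7 is either p_1/q_1 or the intermediate fraction (k*p_1 + p_0)/(k*q_1 + q_0) with the largest k >= 1 whose denominator stays <= 7; these approach x as k grows, and every other convergent or intermediate fraction in range is farther away.
Largest k: floor((7 - q_0)/q_1) = floor((7 - 1)/2) = 3.
That gives (3*7 + 3)/(3*2 + 1) = 24/7.
Compare the errors: |x - 7/2| = |69*2 - 7*20|/(20*2) = 2/40, and |x - 24/7| = |69*7 - 24*20|/(20*7) = 3/140.
Cross-multiplying, 3*40 = 120 < 280 = 2*140, so 3/140 is smaller: the intermediate fraction 24/7 is closer to x than 7/2.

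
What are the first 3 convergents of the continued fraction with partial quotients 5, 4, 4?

5/1, 21/4, 89/17

Using the convergent recurrence p_i = a_i*p_{i-1} + p_{i-2}, q_i = a_i*q_{i-1} + q_{i-2} with p_{-2}=0, p_{-1}=1, q_{-2}=1, q_{-1}=0:
  i=0: a_0=5, p_0 = 5*1 + 0 = 5, q_0 = 5*0 + 1 = 1.
  i=1: a_1=4, p_1 = 4*5 + 1 = 21, q_1 = 4*1 + 0 = 4.
  i=2: a_2=4, p_2 = 4*21 + 5 = 89, q_2 = 4*4 + 1 = 17.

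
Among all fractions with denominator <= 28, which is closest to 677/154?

Expand x = 677/154 as a continued fraction with the Euclidean algorithm:
  677 = 4*154 + 61, so a_0 = 4.
  154 = 2*61 + 32, so a_1 = 2.
  61 = 1*32 + 29, so a_2 = 1.
  32 = 1*29 + 3, so a_3 = 1.
  29 = 9*3 + 2, so a_4 = 9.
  3 = 1*2 + 1, so a_5 = 1.
  2 = 2*1 + 0, so a_6 = 2.
so x = [4; 2, 1, 1, 9, 1, 2].
Convergents (p_i = a_i*p_{i-1} + p_{i-2}, q_i = a_i*q_{i-1} + q_{i-2} with p_{-2}=0, p_{-1}=1, q_{-2}=1, q_{-1}=0), until the denominator exceeds 28:
  i=0: a_0=4, p_0 = 4*1 + 0 = 4, q_0 = 4*0 + 1 = 1.
  i=1: a_1=2, p_1 = 2*4 + 1 = 9, q_1 = 2*1 + 0 = 2.
  i=2: a_2=1, p_2 = 1*9 + 4 = 13, q_2 = 1*2 + 1 = 3.
  i=3: a_3=1, p_3 = 1*13 + 9 = 22, q_3 = 1*3 + 2 = 5.
  i=4: a_4=9, p_4 = 9*22 + 13 = 211, q_4 = 9*5 + 3 = 48.
q_4 = 48 > 28, so the last convergent with denominator <= 28 is p_3/q_3 = 22/5.
The closest fraction with denominator <= 28 is either p_3/q_3 or the intermediate fraction (k*p_3 + p_2)/(k*q_3 + q_2) with the largest k >= 1 whose denominator stays <= 28; these approach x as k grows, and every other convergent or intermediate fraction in range is farther away.
Largest k: floor((28 - q_2)/q_3) = floor((28 - 3)/5) = 5.
That gives (5*22 + 13)/(5*5 + 3) = 123/28.
Compare the errors: |x - 22/5| = |677*5 - 22*154|/(154*5) = 3/770, and |x - 123/28| = |677*28 - 123*154|/(154*28) = 14/4312.
Cross-multiplying, 14*770 = 10780 < 12936 = 3*4312, so 14/4312 is smaller: the intermediate fraction 123/28 is closer to x than 22/5.

123/28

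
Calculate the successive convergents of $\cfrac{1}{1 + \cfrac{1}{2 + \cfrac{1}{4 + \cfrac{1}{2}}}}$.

0/1, 1/1, 2/3, 9/13, 20/29

Using the convergent recurrence p_i = a_i*p_{i-1} + p_{i-2}, q_i = a_i*q_{i-1} + q_{i-2} with p_{-2}=0, p_{-1}=1, q_{-2}=1, q_{-1}=0:
  i=0: a_0=0, p_0 = 0*1 + 0 = 0, q_0 = 0*0 + 1 = 1.
  i=1: a_1=1, p_1 = 1*0 + 1 = 1, q_1 = 1*1 + 0 = 1.
  i=2: a_2=2, p_2 = 2*1 + 0 = 2, q_2 = 2*1 + 1 = 3.
  i=3: a_3=4, p_3 = 4*2 + 1 = 9, q_3 = 4*3 + 1 = 13.
  i=4: a_4=2, p_4 = 2*9 + 2 = 20, q_4 = 2*13 + 3 = 29.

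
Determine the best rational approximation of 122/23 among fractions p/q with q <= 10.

53/10

Expand x = 122/23 as a continued fraction with the Euclidean algorithm:
  122 = 5*23 + 7, so a_0 = 5.
  23 = 3*7 + 2, so a_1 = 3.
  7 = 3*2 + 1, so a_2 = 3.
  2 = 2*1 + 0, so a_3 = 2.
so x = [5; 3, 3, 2].
Convergents (p_i = a_i*p_{i-1} + p_{i-2}, q_i = a_i*q_{i-1} + q_{i-2} with p_{-2}=0, p_{-1}=1, q_{-2}=1, q_{-1}=0), until the denominator exceeds 10:
  i=0: a_0=5, p_0 = 5*1 + 0 = 5, q_0 = 5*0 + 1 = 1.
  i=1: a_1=3, p_1 = 3*5 + 1 = 16, q_1 = 3*1 + 0 = 3.
  i=2: a_2=3, p_2 = 3*16 + 5 = 53, q_2 = 3*3 + 1 = 10.
  i=3: a_3=2, p_3 = 2*53 + 16 = 122, q_3 = 2*10 + 3 = 23.
q_3 = 23 > 10, so the last convergent with denominator <= 10 is p_2/q_2 = 53/10.
The closest fraction with denominator <= 10 is either p_2/q_2 or the intermediate fraction (k*p_2 + p_1)/(k*q_2 + q_1) with the largest k >= 1 whose denominator stays <= 10; these approach x as k grows, and every other convergent or intermediate fraction in range is farther away.
Largest k: floor((10 - q_1)/q_2) = floor((10 - 3)/10) = 0.
Since k = 0, no intermediate fraction beyond p_2/q_2 has denominator <= 10, so the convergent 53/10 is the closest (its error is |122*10 - 53*23|/(23*10) = 1/230).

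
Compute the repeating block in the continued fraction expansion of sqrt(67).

Write x_i = (sqrt(67) + m_i)/d_i with (m_0, d_0) = (0, 1). a_0 = floor(sqrt(67)) = 8, since 8^2 = 64 <= 67 < 81 = 9^2.
Iterate m_{i+1} = d_i*a_i - m_i, d_{i+1} = (67 - m_{i+1}^2)/d_i, a_{i+1} = floor((a_0 + m_{i+1})/d_{i+1}):
  m_1 = 1*8 - 0 = 8, d_1 = (67 - 8^2)/1 = 3/1 = 3, a_1 = floor((8 + 8)/3) = 5.
  m_2 = 3*5 - 8 = 7, d_2 = (67 - 7^2)/3 = 18/3 = 6, a_2 = floor((8 + 7)/6) = 2.
  m_3 = 6*2 - 7 = 5, d_3 = (67 - 5^2)/6 = 42/6 = 7, a_3 = floor((8 + 5)/7) = 1.
  m_4 = 7*1 - 5 = 2, d_4 = (67 - 2^2)/7 = 63/7 = 9, a_4 = floor((8 + 2)/9) = 1.
  m_5 = 9*1 - 2 = 7, d_5 = (67 - 7^2)/9 = 18/9 = 2, a_5 = floor((8 + 7)/2) = 7.
  m_6 = 2*7 - 7 = 7, d_6 = (67 - 7^2)/2 = 18/2 = 9, a_6 = floor((8 + 7)/9) = 1.
  m_7 = 9*1 - 7 = 2, d_7 = (67 - 2^2)/9 = 63/9 = 7, a_7 = floor((8 + 2)/7) = 1.
  m_8 = 7*1 - 2 = 5, d_8 = (67 - 5^2)/7 = 42/7 = 6, a_8 = floor((8 + 5)/6) = 2.
  m_9 = 6*2 - 5 = 7, d_9 = (67 - 7^2)/6 = 18/6 = 3, a_9 = floor((8 + 7)/3) = 5.
  m_10 = 3*5 - 7 = 8, d_10 = (67 - 8^2)/3 = 3/3 = 1, a_10 = floor((8 + 8)/1) = 16.
  m_11 = 1*16 - 8 = 8, d_11 = (67 - 8^2)/1 = 3/1 = 3: (m_11, d_11) = (m_1, d_1) = (8, 3), so from here the quotients repeat a_1, ..., a_10; the period length is 10.
Hence the expansion of sqrt(67) is a_0 = 8 followed by the repeating block 5, 2, 1, 1, 7, 1, 1, 2, 5, 16 (period 10).

[8; (5, 2, 1, 1, 7, 1, 1, 2, 5, 16)]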